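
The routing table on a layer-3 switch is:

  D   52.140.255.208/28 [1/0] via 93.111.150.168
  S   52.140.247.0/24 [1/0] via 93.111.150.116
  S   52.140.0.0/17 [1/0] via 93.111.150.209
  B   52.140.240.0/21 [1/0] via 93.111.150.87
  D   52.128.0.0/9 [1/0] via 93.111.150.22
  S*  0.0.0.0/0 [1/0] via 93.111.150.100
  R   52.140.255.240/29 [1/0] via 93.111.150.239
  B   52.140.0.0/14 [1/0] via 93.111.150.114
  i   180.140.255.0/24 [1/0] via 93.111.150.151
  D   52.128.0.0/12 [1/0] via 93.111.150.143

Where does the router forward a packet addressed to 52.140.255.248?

Routes whose prefix contains 52.140.255.248:
  0.0.0.0/0 (default, matches everything) -> 93.111.150.100
  52.128.0.0/9 (52.128.0.0 - 52.255.255.255) -> 93.111.150.22
  52.128.0.0/12 (52.128.0.0 - 52.143.255.255) -> 93.111.150.143
  52.140.0.0/14 (52.140.0.0 - 52.143.255.255) -> 93.111.150.114
More-specific entries that do NOT match:
  52.140.255.240/29 (52.140.255.240 - 52.140.255.247) does not contain 52.140.255.248
  52.140.255.208/28 (52.140.255.208 - 52.140.255.223) does not contain 52.140.255.248
  52.140.247.0/24 (52.140.247.0 - 52.140.247.255) does not contain 52.140.255.248
  180.140.255.0/24 (180.140.255.0 - 180.140.255.255) does not contain 52.140.255.248
  52.140.240.0/21 (52.140.240.0 - 52.140.247.255) does not contain 52.140.255.248
  52.140.0.0/17 (52.140.0.0 - 52.140.127.255) does not contain 52.140.255.248
Longest matching prefix is /14 -> next hop 93.111.150.114.

93.111.150.114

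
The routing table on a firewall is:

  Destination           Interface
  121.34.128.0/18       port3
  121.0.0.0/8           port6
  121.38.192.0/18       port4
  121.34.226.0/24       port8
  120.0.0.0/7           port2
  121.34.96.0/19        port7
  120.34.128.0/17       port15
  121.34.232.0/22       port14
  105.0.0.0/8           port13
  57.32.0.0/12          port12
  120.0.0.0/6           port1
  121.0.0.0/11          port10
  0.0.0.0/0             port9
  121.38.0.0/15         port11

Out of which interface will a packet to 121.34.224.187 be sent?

port6

Routes whose prefix contains 121.34.224.187:
  0.0.0.0/0 (default, matches everything) -> port9
  120.0.0.0/6 (120.0.0.0 - 123.255.255.255) -> port1
  120.0.0.0/7 (120.0.0.0 - 121.255.255.255) -> port2
  121.0.0.0/8 (121.0.0.0 - 121.255.255.255) -> port6
More-specific entries that do NOT match:
  121.34.226.0/24 (121.34.226.0 - 121.34.226.255) does not contain 121.34.224.187
  121.34.232.0/22 (121.34.232.0 - 121.34.235.255) does not contain 121.34.224.187
  121.34.96.0/19 (121.34.96.0 - 121.34.127.255) does not contain 121.34.224.187
  121.34.128.0/18 (121.34.128.0 - 121.34.191.255) does not contain 121.34.224.187
  121.38.192.0/18 (121.38.192.0 - 121.38.255.255) does not contain 121.34.224.187
  120.34.128.0/17 (120.34.128.0 - 120.34.255.255) does not contain 121.34.224.187
  121.38.0.0/15 (121.38.0.0 - 121.39.255.255) does not contain 121.34.224.187
  57.32.0.0/12 (57.32.0.0 - 57.47.255.255) does not contain 121.34.224.187
  121.0.0.0/11 (121.0.0.0 - 121.31.255.255) does not contain 121.34.224.187
Longest matching prefix is /8 -> interface port6.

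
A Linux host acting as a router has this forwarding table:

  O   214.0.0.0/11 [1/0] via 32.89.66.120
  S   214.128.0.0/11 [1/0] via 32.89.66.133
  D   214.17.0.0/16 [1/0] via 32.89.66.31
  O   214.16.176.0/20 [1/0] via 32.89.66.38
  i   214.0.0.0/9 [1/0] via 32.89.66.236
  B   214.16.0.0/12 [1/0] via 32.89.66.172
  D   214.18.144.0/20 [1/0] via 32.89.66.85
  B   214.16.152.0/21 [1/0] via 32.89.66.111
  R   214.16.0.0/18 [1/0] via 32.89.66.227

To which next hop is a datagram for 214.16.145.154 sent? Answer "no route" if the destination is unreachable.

32.89.66.172

Routes whose prefix contains 214.16.145.154:
  214.0.0.0/9 (214.0.0.0 - 214.127.255.255) -> 32.89.66.236
  214.0.0.0/11 (214.0.0.0 - 214.31.255.255) -> 32.89.66.120
  214.16.0.0/12 (214.16.0.0 - 214.31.255.255) -> 32.89.66.172
More-specific entries that do NOT match:
  214.16.152.0/21 (214.16.152.0 - 214.16.159.255) does not contain 214.16.145.154
  214.16.176.0/20 (214.16.176.0 - 214.16.191.255) does not contain 214.16.145.154
  214.18.144.0/20 (214.18.144.0 - 214.18.159.255) does not contain 214.16.145.154
  214.16.0.0/18 (214.16.0.0 - 214.16.63.255) does not contain 214.16.145.154
  214.17.0.0/16 (214.17.0.0 - 214.17.255.255) does not contain 214.16.145.154
Longest matching prefix is /12 -> next hop 32.89.66.172.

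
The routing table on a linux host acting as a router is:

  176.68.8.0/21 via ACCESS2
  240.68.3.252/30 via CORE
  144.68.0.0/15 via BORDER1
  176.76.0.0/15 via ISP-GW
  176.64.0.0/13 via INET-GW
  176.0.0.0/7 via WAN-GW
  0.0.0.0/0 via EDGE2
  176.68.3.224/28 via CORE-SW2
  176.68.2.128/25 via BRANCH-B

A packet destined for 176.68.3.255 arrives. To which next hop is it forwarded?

Routes whose prefix contains 176.68.3.255:
  0.0.0.0/0 (default, matches everything) -> EDGE2
  176.0.0.0/7 (176.0.0.0 - 177.255.255.255) -> WAN-GW
  176.64.0.0/13 (176.64.0.0 - 176.71.255.255) -> INET-GW
More-specific entries that do NOT match:
  240.68.3.252/30 (240.68.3.252 - 240.68.3.255) does not contain 176.68.3.255
  176.68.3.224/28 (176.68.3.224 - 176.68.3.239) does not contain 176.68.3.255
  176.68.2.128/25 (176.68.2.128 - 176.68.2.255) does not contain 176.68.3.255
  176.68.8.0/21 (176.68.8.0 - 176.68.15.255) does not contain 176.68.3.255
  144.68.0.0/15 (144.68.0.0 - 144.69.255.255) does not contain 176.68.3.255
  176.76.0.0/15 (176.76.0.0 - 176.77.255.255) does not contain 176.68.3.255
Longest matching prefix is /13 -> next hop INET-GW.

INET-GW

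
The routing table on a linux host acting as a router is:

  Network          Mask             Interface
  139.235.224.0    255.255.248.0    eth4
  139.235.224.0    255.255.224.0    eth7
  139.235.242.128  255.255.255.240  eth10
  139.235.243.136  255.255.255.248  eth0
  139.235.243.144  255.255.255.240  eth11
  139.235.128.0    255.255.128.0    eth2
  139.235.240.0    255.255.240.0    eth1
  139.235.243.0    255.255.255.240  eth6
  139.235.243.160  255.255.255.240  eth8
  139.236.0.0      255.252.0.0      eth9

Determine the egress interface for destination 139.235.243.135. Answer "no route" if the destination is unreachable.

eth1

Routes whose prefix contains 139.235.243.135:
  139.235.128.0/17 (139.235.128.0 - 139.235.255.255) -> eth2
  139.235.224.0/19 (139.235.224.0 - 139.235.255.255) -> eth7
  139.235.240.0/20 (139.235.240.0 - 139.235.255.255) -> eth1
More-specific entries that do NOT match:
  139.235.243.136/29 (139.235.243.136 - 139.235.243.143) does not contain 139.235.243.135
  139.235.242.128/28 (139.235.242.128 - 139.235.242.143) does not contain 139.235.243.135
  139.235.243.144/28 (139.235.243.144 - 139.235.243.159) does not contain 139.235.243.135
  139.235.243.0/28 (139.235.243.0 - 139.235.243.15) does not contain 139.235.243.135
  139.235.243.160/28 (139.235.243.160 - 139.235.243.175) does not contain 139.235.243.135
  139.235.224.0/21 (139.235.224.0 - 139.235.231.255) does not contain 139.235.243.135
Longest matching prefix is /20 -> interface eth1.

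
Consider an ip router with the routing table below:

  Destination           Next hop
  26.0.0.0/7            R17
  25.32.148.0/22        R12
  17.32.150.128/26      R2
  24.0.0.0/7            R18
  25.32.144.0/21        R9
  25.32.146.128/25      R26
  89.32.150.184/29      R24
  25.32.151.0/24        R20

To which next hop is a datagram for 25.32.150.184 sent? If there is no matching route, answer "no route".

R12

Routes whose prefix contains 25.32.150.184:
  24.0.0.0/7 (24.0.0.0 - 25.255.255.255) -> R18
  25.32.144.0/21 (25.32.144.0 - 25.32.151.255) -> R9
  25.32.148.0/22 (25.32.148.0 - 25.32.151.255) -> R12
More-specific entries that do NOT match:
  89.32.150.184/29 (89.32.150.184 - 89.32.150.191) does not contain 25.32.150.184
  17.32.150.128/26 (17.32.150.128 - 17.32.150.191) does not contain 25.32.150.184
  25.32.146.128/25 (25.32.146.128 - 25.32.146.255) does not contain 25.32.150.184
  25.32.151.0/24 (25.32.151.0 - 25.32.151.255) does not contain 25.32.150.184
Longest matching prefix is /22 -> next hop R12.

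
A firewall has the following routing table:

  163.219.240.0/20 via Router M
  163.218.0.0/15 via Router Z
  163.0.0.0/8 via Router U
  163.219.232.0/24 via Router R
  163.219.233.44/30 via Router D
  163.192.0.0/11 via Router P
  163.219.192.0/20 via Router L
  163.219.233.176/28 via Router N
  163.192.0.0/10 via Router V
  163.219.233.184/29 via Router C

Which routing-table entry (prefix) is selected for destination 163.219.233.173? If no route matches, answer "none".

Entries matching 163.219.233.173:
  163.0.0.0/8 (163.0.0.0 - 163.255.255.255)
  163.192.0.0/10 (163.192.0.0 - 163.255.255.255)
  163.192.0.0/11 (163.192.0.0 - 163.223.255.255)
  163.218.0.0/15 (163.218.0.0 - 163.219.255.255)
Most specific is 163.218.0.0/15.

163.218.0.0/15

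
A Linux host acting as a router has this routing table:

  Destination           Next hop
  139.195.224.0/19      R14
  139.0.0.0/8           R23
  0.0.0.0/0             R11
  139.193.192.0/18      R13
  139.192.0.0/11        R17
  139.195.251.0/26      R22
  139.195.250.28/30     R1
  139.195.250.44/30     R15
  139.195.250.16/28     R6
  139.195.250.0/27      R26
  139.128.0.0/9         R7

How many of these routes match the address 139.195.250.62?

5

Prefixes containing 139.195.250.62:
  0.0.0.0/0 (default, matches everything)
  139.0.0.0/8 (139.0.0.0 - 139.255.255.255)
  139.128.0.0/9 (139.128.0.0 - 139.255.255.255)
  139.192.0.0/11 (139.192.0.0 - 139.223.255.255)
  139.195.224.0/19 (139.195.224.0 - 139.195.255.255)
Total matching entries: 5.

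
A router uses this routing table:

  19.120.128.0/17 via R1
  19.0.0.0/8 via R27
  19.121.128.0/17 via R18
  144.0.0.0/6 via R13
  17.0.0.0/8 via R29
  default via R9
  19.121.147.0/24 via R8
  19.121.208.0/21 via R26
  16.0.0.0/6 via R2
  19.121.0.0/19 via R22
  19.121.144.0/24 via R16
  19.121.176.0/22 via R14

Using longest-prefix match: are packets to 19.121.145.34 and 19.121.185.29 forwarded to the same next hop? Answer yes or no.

19.121.145.34: longest match 19.121.128.0/17 -> R18
19.121.185.29: longest match 19.121.128.0/17 -> R18

yes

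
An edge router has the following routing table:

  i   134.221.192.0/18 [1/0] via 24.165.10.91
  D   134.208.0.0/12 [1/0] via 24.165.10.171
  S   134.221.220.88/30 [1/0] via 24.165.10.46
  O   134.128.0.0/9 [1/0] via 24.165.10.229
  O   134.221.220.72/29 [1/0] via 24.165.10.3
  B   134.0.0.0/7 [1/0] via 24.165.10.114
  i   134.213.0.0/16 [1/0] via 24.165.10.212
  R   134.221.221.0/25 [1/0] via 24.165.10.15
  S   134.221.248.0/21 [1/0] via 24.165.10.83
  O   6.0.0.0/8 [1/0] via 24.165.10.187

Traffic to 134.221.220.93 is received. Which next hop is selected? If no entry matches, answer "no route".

24.165.10.91

Routes whose prefix contains 134.221.220.93:
  134.0.0.0/7 (134.0.0.0 - 135.255.255.255) -> 24.165.10.114
  134.128.0.0/9 (134.128.0.0 - 134.255.255.255) -> 24.165.10.229
  134.208.0.0/12 (134.208.0.0 - 134.223.255.255) -> 24.165.10.171
  134.221.192.0/18 (134.221.192.0 - 134.221.255.255) -> 24.165.10.91
More-specific entries that do NOT match:
  134.221.220.88/30 (134.221.220.88 - 134.221.220.91) does not contain 134.221.220.93
  134.221.220.72/29 (134.221.220.72 - 134.221.220.79) does not contain 134.221.220.93
  134.221.221.0/25 (134.221.221.0 - 134.221.221.127) does not contain 134.221.220.93
  134.221.248.0/21 (134.221.248.0 - 134.221.255.255) does not contain 134.221.220.93
Longest matching prefix is /18 -> next hop 24.165.10.91.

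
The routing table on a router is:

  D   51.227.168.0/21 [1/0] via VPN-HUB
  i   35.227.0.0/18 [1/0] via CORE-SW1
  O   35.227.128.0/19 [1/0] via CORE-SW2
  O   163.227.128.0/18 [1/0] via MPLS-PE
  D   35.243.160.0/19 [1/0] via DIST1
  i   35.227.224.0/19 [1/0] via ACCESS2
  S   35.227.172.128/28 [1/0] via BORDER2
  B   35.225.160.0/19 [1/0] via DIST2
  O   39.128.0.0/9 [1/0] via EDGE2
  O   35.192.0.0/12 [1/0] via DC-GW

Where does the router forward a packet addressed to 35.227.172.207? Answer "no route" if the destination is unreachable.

no route

No entry's prefix contains 35.227.172.207; there is no default route.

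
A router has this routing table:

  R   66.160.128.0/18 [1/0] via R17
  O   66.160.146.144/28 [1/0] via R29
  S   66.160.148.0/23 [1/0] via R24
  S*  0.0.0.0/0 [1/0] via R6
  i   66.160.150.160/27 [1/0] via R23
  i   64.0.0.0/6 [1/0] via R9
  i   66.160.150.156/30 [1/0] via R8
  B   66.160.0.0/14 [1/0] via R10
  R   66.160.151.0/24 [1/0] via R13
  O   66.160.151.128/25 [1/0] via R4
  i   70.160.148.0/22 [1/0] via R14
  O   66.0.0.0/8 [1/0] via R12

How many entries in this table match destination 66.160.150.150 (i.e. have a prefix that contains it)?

Prefixes containing 66.160.150.150:
  0.0.0.0/0 (default, matches everything)
  64.0.0.0/6 (64.0.0.0 - 67.255.255.255)
  66.0.0.0/8 (66.0.0.0 - 66.255.255.255)
  66.160.0.0/14 (66.160.0.0 - 66.163.255.255)
  66.160.128.0/18 (66.160.128.0 - 66.160.191.255)
Total matching entries: 5.

5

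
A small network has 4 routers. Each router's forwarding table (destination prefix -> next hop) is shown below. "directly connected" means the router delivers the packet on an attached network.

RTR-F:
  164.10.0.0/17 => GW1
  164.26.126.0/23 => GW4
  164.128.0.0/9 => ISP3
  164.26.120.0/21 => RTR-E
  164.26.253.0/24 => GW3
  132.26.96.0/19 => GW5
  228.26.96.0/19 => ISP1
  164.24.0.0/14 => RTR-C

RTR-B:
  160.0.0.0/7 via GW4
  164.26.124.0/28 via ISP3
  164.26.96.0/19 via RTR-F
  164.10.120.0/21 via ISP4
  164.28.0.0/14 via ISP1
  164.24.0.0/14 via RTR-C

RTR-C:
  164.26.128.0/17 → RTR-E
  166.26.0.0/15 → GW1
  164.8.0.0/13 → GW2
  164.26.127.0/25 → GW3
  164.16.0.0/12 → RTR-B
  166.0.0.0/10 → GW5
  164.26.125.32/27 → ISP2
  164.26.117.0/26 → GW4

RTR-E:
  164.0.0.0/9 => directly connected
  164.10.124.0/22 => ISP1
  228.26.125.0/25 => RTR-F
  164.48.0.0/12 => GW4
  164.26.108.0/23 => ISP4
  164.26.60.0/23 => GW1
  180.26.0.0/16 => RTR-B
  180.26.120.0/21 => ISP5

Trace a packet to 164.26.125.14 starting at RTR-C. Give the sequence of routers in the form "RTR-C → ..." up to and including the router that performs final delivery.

RTR-C → RTR-B → RTR-F → RTR-E

At RTR-C: longest match for 164.26.125.14 is 164.16.0.0/12 -> RTR-B
At RTR-B: longest match for 164.26.125.14 is 164.26.96.0/19 -> RTR-F
At RTR-F: longest match for 164.26.125.14 is 164.26.120.0/21 -> RTR-E
At RTR-E: longest match for 164.26.125.14 is 164.0.0.0/9 -> directly connected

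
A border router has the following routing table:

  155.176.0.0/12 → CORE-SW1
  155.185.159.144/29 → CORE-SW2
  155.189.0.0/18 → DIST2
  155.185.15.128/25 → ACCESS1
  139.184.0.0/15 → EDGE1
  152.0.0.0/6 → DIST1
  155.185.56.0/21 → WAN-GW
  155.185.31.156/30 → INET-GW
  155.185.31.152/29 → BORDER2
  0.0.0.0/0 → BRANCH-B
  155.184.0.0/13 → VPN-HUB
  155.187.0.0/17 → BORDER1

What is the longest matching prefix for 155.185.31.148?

155.184.0.0/13

Entries matching 155.185.31.148:
  0.0.0.0/0 (default, matches everything)
  152.0.0.0/6 (152.0.0.0 - 155.255.255.255)
  155.176.0.0/12 (155.176.0.0 - 155.191.255.255)
  155.184.0.0/13 (155.184.0.0 - 155.191.255.255)
Most specific is 155.184.0.0/13.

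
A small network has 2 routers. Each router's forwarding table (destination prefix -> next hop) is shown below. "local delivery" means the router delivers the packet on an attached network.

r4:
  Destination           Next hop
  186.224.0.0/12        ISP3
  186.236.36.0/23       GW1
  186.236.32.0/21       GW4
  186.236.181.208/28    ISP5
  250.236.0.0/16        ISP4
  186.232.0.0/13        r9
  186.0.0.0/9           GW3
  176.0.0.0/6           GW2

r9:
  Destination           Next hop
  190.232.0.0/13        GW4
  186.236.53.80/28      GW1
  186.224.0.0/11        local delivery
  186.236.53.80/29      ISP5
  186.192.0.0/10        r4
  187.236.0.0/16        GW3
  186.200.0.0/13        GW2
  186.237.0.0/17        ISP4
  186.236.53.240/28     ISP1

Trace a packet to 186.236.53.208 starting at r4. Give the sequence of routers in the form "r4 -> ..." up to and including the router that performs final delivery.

At r4: longest match for 186.236.53.208 is 186.232.0.0/13 -> r9
At r9: longest match for 186.236.53.208 is 186.224.0.0/11 -> local delivery

r4 -> r9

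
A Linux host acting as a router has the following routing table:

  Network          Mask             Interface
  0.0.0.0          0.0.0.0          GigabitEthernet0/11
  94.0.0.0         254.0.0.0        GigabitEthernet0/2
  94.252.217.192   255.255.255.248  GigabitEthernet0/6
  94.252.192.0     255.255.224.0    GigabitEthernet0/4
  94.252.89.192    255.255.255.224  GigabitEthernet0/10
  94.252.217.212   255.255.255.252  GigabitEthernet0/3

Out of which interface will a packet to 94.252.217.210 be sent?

Routes whose prefix contains 94.252.217.210:
  0.0.0.0/0 (default, matches everything) -> GigabitEthernet0/11
  94.0.0.0/7 (94.0.0.0 - 95.255.255.255) -> GigabitEthernet0/2
  94.252.192.0/19 (94.252.192.0 - 94.252.223.255) -> GigabitEthernet0/4
More-specific entries that do NOT match:
  94.252.217.212/30 (94.252.217.212 - 94.252.217.215) does not contain 94.252.217.210
  94.252.217.192/29 (94.252.217.192 - 94.252.217.199) does not contain 94.252.217.210
  94.252.89.192/27 (94.252.89.192 - 94.252.89.223) does not contain 94.252.217.210
Longest matching prefix is /19 -> interface GigabitEthernet0/4.

GigabitEthernet0/4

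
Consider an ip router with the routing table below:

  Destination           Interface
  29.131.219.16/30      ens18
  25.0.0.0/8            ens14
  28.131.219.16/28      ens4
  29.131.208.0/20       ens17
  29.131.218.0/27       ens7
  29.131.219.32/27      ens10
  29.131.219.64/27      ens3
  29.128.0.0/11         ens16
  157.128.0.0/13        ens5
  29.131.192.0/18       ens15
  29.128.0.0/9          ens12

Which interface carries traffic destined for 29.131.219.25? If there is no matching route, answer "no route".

Routes whose prefix contains 29.131.219.25:
  29.128.0.0/9 (29.128.0.0 - 29.255.255.255) -> ens12
  29.128.0.0/11 (29.128.0.0 - 29.159.255.255) -> ens16
  29.131.192.0/18 (29.131.192.0 - 29.131.255.255) -> ens15
  29.131.208.0/20 (29.131.208.0 - 29.131.223.255) -> ens17
More-specific entries that do NOT match:
  29.131.219.16/30 (29.131.219.16 - 29.131.219.19) does not contain 29.131.219.25
  28.131.219.16/28 (28.131.219.16 - 28.131.219.31) does not contain 29.131.219.25
  29.131.218.0/27 (29.131.218.0 - 29.131.218.31) does not contain 29.131.219.25
  29.131.219.32/27 (29.131.219.32 - 29.131.219.63) does not contain 29.131.219.25
  29.131.219.64/27 (29.131.219.64 - 29.131.219.95) does not contain 29.131.219.25
Longest matching prefix is /20 -> interface ens17.

ens17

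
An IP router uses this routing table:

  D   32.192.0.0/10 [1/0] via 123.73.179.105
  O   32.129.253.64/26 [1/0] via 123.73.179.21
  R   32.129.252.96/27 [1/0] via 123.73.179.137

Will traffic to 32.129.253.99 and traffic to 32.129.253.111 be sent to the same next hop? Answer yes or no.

yes

32.129.253.99: longest match 32.129.253.64/26 -> 123.73.179.21
32.129.253.111: longest match 32.129.253.64/26 -> 123.73.179.21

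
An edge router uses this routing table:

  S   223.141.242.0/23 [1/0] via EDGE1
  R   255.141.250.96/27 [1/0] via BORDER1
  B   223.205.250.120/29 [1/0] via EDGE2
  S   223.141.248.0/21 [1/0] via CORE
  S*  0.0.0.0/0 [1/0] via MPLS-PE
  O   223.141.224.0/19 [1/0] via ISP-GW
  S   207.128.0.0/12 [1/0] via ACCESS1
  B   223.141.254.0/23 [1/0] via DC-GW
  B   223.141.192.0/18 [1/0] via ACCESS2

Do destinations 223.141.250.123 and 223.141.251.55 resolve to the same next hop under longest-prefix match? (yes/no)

223.141.250.123: longest match 223.141.248.0/21 -> CORE
223.141.251.55: longest match 223.141.248.0/21 -> CORE

yes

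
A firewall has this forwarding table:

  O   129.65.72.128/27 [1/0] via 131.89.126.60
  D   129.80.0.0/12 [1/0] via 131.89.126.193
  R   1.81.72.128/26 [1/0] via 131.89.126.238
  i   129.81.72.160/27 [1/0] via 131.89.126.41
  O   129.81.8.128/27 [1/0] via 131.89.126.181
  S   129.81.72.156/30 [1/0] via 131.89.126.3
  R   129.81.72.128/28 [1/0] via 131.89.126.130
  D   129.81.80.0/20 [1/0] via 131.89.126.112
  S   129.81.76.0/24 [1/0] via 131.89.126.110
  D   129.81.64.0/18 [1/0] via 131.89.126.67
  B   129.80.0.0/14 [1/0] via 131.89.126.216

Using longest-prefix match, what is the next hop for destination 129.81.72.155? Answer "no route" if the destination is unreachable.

131.89.126.67

Routes whose prefix contains 129.81.72.155:
  129.80.0.0/12 (129.80.0.0 - 129.95.255.255) -> 131.89.126.193
  129.80.0.0/14 (129.80.0.0 - 129.83.255.255) -> 131.89.126.216
  129.81.64.0/18 (129.81.64.0 - 129.81.127.255) -> 131.89.126.67
More-specific entries that do NOT match:
  129.81.72.156/30 (129.81.72.156 - 129.81.72.159) does not contain 129.81.72.155
  129.81.72.128/28 (129.81.72.128 - 129.81.72.143) does not contain 129.81.72.155
  129.65.72.128/27 (129.65.72.128 - 129.65.72.159) does not contain 129.81.72.155
  129.81.72.160/27 (129.81.72.160 - 129.81.72.191) does not contain 129.81.72.155
  129.81.8.128/27 (129.81.8.128 - 129.81.8.159) does not contain 129.81.72.155
  1.81.72.128/26 (1.81.72.128 - 1.81.72.191) does not contain 129.81.72.155
  129.81.76.0/24 (129.81.76.0 - 129.81.76.255) does not contain 129.81.72.155
  129.81.80.0/20 (129.81.80.0 - 129.81.95.255) does not contain 129.81.72.155
Longest matching prefix is /18 -> next hop 131.89.126.67.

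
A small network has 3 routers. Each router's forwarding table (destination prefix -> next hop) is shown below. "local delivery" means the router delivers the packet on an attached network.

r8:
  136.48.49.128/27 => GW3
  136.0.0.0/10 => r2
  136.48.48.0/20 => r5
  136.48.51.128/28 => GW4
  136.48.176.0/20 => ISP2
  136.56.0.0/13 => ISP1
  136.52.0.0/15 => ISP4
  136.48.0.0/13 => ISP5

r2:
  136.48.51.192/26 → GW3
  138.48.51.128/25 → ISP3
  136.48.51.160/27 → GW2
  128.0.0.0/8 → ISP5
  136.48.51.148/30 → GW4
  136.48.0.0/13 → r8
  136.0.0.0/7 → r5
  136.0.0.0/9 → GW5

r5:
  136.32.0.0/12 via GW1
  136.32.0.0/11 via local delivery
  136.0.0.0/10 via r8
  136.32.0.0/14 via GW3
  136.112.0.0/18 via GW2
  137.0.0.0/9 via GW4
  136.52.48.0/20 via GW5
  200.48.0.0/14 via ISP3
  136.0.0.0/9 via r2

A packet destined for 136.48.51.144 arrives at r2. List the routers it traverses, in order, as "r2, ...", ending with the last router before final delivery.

At r2: longest match for 136.48.51.144 is 136.48.0.0/13 -> r8
At r8: longest match for 136.48.51.144 is 136.48.48.0/20 -> r5
At r5: longest match for 136.48.51.144 is 136.32.0.0/11 -> local delivery

r2, r8, r5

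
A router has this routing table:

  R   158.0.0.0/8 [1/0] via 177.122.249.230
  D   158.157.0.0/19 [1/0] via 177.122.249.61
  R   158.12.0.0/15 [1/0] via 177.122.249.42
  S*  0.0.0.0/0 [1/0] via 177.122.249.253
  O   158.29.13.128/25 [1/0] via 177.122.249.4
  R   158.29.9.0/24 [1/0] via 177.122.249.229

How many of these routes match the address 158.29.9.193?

Prefixes containing 158.29.9.193:
  0.0.0.0/0 (default, matches everything)
  158.0.0.0/8 (158.0.0.0 - 158.255.255.255)
  158.29.9.0/24 (158.29.9.0 - 158.29.9.255)
Total matching entries: 3.

3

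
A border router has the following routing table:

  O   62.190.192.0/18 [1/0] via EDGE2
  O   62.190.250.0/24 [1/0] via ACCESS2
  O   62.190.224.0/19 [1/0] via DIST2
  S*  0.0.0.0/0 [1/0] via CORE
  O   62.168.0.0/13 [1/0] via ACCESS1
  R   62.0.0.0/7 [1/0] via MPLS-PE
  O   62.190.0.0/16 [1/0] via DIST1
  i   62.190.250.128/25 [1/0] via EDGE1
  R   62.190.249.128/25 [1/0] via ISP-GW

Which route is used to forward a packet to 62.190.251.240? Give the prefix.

62.190.224.0/19

Entries matching 62.190.251.240:
  0.0.0.0/0 (default, matches everything)
  62.0.0.0/7 (62.0.0.0 - 63.255.255.255)
  62.190.0.0/16 (62.190.0.0 - 62.190.255.255)
  62.190.192.0/18 (62.190.192.0 - 62.190.255.255)
  62.190.224.0/19 (62.190.224.0 - 62.190.255.255)
Most specific is 62.190.224.0/19.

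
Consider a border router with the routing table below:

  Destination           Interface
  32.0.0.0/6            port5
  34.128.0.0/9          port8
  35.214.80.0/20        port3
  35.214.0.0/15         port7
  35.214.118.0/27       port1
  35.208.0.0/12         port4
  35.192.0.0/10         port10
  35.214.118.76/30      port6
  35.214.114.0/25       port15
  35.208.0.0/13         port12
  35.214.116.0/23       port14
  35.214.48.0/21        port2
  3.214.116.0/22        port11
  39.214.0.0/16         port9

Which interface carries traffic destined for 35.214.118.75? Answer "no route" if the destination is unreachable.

Routes whose prefix contains 35.214.118.75:
  32.0.0.0/6 (32.0.0.0 - 35.255.255.255) -> port5
  35.192.0.0/10 (35.192.0.0 - 35.255.255.255) -> port10
  35.208.0.0/12 (35.208.0.0 - 35.223.255.255) -> port4
  35.208.0.0/13 (35.208.0.0 - 35.215.255.255) -> port12
  35.214.0.0/15 (35.214.0.0 - 35.215.255.255) -> port7
More-specific entries that do NOT match:
  35.214.118.76/30 (35.214.118.76 - 35.214.118.79) does not contain 35.214.118.75
  35.214.118.0/27 (35.214.118.0 - 35.214.118.31) does not contain 35.214.118.75
  35.214.114.0/25 (35.214.114.0 - 35.214.114.127) does not contain 35.214.118.75
  35.214.116.0/23 (35.214.116.0 - 35.214.117.255) does not contain 35.214.118.75
  3.214.116.0/22 (3.214.116.0 - 3.214.119.255) does not contain 35.214.118.75
  35.214.48.0/21 (35.214.48.0 - 35.214.55.255) does not contain 35.214.118.75
  35.214.80.0/20 (35.214.80.0 - 35.214.95.255) does not contain 35.214.118.75
  39.214.0.0/16 (39.214.0.0 - 39.214.255.255) does not contain 35.214.118.75
Longest matching prefix is /15 -> interface port7.

port7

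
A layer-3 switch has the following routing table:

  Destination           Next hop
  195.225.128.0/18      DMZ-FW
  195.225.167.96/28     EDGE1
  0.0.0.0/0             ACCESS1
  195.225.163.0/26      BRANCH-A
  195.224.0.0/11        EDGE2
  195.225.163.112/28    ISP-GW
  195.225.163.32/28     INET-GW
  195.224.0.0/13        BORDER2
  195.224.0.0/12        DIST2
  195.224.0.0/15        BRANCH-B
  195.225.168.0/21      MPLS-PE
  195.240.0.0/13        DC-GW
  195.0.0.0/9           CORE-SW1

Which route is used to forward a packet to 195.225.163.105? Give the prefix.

Entries matching 195.225.163.105:
  0.0.0.0/0 (default, matches everything)
  195.224.0.0/11 (195.224.0.0 - 195.255.255.255)
  195.224.0.0/12 (195.224.0.0 - 195.239.255.255)
  195.224.0.0/13 (195.224.0.0 - 195.231.255.255)
  195.224.0.0/15 (195.224.0.0 - 195.225.255.255)
  195.225.128.0/18 (195.225.128.0 - 195.225.191.255)
Most specific is 195.225.128.0/18.

195.225.128.0/18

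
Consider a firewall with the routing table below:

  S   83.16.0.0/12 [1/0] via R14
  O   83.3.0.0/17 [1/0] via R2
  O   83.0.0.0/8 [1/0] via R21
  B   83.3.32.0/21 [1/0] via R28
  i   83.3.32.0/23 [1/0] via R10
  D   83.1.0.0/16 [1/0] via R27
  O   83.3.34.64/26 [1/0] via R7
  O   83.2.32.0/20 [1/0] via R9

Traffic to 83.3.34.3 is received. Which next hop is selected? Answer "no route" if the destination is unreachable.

Routes whose prefix contains 83.3.34.3:
  83.0.0.0/8 (83.0.0.0 - 83.255.255.255) -> R21
  83.3.0.0/17 (83.3.0.0 - 83.3.127.255) -> R2
  83.3.32.0/21 (83.3.32.0 - 83.3.39.255) -> R28
More-specific entries that do NOT match:
  83.3.34.64/26 (83.3.34.64 - 83.3.34.127) does not contain 83.3.34.3
  83.3.32.0/23 (83.3.32.0 - 83.3.33.255) does not contain 83.3.34.3
Longest matching prefix is /21 -> next hop R28.

R28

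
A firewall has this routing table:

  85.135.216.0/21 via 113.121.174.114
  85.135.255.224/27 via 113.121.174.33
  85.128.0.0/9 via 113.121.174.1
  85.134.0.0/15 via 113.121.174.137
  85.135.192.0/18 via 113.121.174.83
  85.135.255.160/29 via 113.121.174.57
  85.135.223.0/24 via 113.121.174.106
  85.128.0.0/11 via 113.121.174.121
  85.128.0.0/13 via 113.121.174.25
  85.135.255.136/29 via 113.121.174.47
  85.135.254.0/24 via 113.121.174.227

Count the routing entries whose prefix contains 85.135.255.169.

5

Prefixes containing 85.135.255.169:
  85.128.0.0/9 (85.128.0.0 - 85.255.255.255)
  85.128.0.0/11 (85.128.0.0 - 85.159.255.255)
  85.128.0.0/13 (85.128.0.0 - 85.135.255.255)
  85.134.0.0/15 (85.134.0.0 - 85.135.255.255)
  85.135.192.0/18 (85.135.192.0 - 85.135.255.255)
Total matching entries: 5.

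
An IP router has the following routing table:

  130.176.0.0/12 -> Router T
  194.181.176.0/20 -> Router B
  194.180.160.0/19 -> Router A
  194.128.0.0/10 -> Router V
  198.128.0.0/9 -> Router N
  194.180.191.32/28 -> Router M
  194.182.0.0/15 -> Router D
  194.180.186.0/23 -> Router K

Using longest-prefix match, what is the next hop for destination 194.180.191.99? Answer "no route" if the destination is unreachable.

Router A

Routes whose prefix contains 194.180.191.99:
  194.128.0.0/10 (194.128.0.0 - 194.191.255.255) -> Router V
  194.180.160.0/19 (194.180.160.0 - 194.180.191.255) -> Router A
More-specific entries that do NOT match:
  194.180.191.32/28 (194.180.191.32 - 194.180.191.47) does not contain 194.180.191.99
  194.180.186.0/23 (194.180.186.0 - 194.180.187.255) does not contain 194.180.191.99
  194.181.176.0/20 (194.181.176.0 - 194.181.191.255) does not contain 194.180.191.99
Longest matching prefix is /19 -> next hop Router A.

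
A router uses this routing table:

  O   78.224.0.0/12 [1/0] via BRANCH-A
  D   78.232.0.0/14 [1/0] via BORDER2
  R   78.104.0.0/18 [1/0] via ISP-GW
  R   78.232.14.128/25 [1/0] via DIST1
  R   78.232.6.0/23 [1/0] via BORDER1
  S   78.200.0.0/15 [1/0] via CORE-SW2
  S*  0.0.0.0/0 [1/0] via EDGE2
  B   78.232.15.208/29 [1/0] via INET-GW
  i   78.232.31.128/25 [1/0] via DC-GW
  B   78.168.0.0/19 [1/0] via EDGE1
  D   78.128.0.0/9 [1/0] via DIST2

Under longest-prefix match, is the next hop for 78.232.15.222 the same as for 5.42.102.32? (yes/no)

78.232.15.222: longest match 78.232.0.0/14 -> BORDER2
5.42.102.32: longest match 0.0.0.0/0 -> EDGE2

no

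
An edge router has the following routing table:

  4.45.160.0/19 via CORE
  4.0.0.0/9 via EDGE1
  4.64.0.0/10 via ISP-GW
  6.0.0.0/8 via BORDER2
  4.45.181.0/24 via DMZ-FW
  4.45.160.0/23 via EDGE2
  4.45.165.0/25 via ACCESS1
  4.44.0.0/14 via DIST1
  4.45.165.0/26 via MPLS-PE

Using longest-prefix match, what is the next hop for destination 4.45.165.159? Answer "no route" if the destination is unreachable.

CORE

Routes whose prefix contains 4.45.165.159:
  4.0.0.0/9 (4.0.0.0 - 4.127.255.255) -> EDGE1
  4.44.0.0/14 (4.44.0.0 - 4.47.255.255) -> DIST1
  4.45.160.0/19 (4.45.160.0 - 4.45.191.255) -> CORE
More-specific entries that do NOT match:
  4.45.165.0/26 (4.45.165.0 - 4.45.165.63) does not contain 4.45.165.159
  4.45.165.0/25 (4.45.165.0 - 4.45.165.127) does not contain 4.45.165.159
  4.45.181.0/24 (4.45.181.0 - 4.45.181.255) does not contain 4.45.165.159
  4.45.160.0/23 (4.45.160.0 - 4.45.161.255) does not contain 4.45.165.159
Longest matching prefix is /19 -> next hop CORE.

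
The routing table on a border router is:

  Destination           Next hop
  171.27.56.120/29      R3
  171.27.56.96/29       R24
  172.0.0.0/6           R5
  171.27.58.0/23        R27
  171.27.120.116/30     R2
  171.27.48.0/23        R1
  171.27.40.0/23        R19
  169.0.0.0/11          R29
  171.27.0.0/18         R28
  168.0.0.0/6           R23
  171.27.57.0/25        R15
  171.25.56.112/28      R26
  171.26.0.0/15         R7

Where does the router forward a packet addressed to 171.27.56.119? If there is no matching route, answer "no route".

R28

Routes whose prefix contains 171.27.56.119:
  168.0.0.0/6 (168.0.0.0 - 171.255.255.255) -> R23
  171.26.0.0/15 (171.26.0.0 - 171.27.255.255) -> R7
  171.27.0.0/18 (171.27.0.0 - 171.27.63.255) -> R28
More-specific entries that do NOT match:
  171.27.120.116/30 (171.27.120.116 - 171.27.120.119) does not contain 171.27.56.119
  171.27.56.120/29 (171.27.56.120 - 171.27.56.127) does not contain 171.27.56.119
  171.27.56.96/29 (171.27.56.96 - 171.27.56.103) does not contain 171.27.56.119
  171.25.56.112/28 (171.25.56.112 - 171.25.56.127) does not contain 171.27.56.119
  171.27.57.0/25 (171.27.57.0 - 171.27.57.127) does not contain 171.27.56.119
  171.27.58.0/23 (171.27.58.0 - 171.27.59.255) does not contain 171.27.56.119
  171.27.48.0/23 (171.27.48.0 - 171.27.49.255) does not contain 171.27.56.119
  171.27.40.0/23 (171.27.40.0 - 171.27.41.255) does not contain 171.27.56.119
Longest matching prefix is /18 -> next hop R28.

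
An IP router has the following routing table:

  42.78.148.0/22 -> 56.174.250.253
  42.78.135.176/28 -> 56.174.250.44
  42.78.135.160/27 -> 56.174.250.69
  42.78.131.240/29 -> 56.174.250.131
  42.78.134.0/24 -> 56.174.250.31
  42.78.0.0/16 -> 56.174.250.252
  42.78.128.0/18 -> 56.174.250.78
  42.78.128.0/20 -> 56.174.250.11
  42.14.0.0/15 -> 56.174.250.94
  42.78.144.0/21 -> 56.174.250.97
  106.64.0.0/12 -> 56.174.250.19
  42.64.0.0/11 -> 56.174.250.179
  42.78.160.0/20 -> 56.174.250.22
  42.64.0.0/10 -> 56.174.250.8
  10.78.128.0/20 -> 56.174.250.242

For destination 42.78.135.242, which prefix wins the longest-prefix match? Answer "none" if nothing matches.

42.78.128.0/20

Entries matching 42.78.135.242:
  42.64.0.0/10 (42.64.0.0 - 42.127.255.255)
  42.64.0.0/11 (42.64.0.0 - 42.95.255.255)
  42.78.0.0/16 (42.78.0.0 - 42.78.255.255)
  42.78.128.0/18 (42.78.128.0 - 42.78.191.255)
  42.78.128.0/20 (42.78.128.0 - 42.78.143.255)
Most specific is 42.78.128.0/20.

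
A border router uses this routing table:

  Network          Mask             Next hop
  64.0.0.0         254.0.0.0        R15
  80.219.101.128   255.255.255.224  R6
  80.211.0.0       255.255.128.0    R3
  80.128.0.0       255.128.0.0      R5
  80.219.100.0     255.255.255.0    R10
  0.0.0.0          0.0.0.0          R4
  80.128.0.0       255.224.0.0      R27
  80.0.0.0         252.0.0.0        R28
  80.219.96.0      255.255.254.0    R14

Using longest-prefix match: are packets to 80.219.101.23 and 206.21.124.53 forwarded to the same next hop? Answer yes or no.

80.219.101.23: longest match 80.128.0.0/9 -> R5
206.21.124.53: longest match 0.0.0.0/0 -> R4

no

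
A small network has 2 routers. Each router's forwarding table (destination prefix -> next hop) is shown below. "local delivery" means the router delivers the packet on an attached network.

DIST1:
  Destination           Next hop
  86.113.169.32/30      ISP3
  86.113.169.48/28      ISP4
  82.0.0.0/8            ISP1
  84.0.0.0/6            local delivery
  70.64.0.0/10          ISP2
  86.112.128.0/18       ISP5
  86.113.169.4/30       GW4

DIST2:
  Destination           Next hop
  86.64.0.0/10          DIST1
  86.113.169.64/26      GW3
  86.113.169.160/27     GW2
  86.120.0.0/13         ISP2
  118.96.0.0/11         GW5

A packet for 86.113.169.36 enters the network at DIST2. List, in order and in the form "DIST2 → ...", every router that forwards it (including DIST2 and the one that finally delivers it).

DIST2 → DIST1

At DIST2: longest match for 86.113.169.36 is 86.64.0.0/10 -> DIST1
At DIST1: longest match for 86.113.169.36 is 84.0.0.0/6 -> local delivery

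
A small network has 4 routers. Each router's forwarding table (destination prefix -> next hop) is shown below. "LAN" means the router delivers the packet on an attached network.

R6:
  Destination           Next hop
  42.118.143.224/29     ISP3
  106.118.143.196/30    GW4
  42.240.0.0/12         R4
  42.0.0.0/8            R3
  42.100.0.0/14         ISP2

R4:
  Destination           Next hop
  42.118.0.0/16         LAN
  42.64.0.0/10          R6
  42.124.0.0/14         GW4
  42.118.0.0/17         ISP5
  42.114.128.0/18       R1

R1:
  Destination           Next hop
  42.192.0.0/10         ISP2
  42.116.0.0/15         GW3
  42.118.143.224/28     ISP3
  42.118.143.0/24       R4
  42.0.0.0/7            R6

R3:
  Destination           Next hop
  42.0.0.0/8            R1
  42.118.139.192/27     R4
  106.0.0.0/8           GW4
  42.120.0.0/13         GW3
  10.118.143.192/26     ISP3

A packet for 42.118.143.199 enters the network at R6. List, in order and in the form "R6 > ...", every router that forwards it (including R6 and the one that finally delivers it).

R6 > R3 > R1 > R4

At R6: longest match for 42.118.143.199 is 42.0.0.0/8 -> R3
At R3: longest match for 42.118.143.199 is 42.0.0.0/8 -> R1
At R1: longest match for 42.118.143.199 is 42.118.143.0/24 -> R4
At R4: longest match for 42.118.143.199 is 42.118.0.0/16 -> LAN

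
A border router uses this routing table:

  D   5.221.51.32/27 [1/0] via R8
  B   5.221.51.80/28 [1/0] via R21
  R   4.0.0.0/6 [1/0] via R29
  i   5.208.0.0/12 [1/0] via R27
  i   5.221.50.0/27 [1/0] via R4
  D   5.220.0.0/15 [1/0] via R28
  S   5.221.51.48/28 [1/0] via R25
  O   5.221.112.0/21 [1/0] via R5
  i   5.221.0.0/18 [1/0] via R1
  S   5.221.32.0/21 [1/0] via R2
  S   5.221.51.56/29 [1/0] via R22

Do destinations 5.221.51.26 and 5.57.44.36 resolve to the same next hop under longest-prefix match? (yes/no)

no

5.221.51.26: longest match 5.221.0.0/18 -> R1
5.57.44.36: longest match 4.0.0.0/6 -> R29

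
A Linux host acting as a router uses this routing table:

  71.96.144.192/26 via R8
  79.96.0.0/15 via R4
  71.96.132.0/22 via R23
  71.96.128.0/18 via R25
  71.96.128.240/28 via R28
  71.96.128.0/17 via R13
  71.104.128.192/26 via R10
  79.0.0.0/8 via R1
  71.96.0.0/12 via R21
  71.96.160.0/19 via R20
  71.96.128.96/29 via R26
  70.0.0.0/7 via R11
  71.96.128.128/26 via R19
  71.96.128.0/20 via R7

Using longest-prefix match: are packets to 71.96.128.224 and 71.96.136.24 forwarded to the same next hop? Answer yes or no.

yes

71.96.128.224: longest match 71.96.128.0/20 -> R7
71.96.136.24: longest match 71.96.128.0/20 -> R7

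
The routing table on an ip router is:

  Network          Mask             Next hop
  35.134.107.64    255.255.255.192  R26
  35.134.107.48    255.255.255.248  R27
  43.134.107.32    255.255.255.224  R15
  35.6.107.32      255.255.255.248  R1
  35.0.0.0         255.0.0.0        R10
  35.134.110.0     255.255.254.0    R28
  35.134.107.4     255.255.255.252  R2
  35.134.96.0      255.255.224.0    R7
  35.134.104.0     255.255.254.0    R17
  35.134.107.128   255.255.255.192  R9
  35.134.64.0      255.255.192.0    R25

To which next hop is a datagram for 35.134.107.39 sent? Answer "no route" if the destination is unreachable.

Routes whose prefix contains 35.134.107.39:
  35.0.0.0/8 (35.0.0.0 - 35.255.255.255) -> R10
  35.134.64.0/18 (35.134.64.0 - 35.134.127.255) -> R25
  35.134.96.0/19 (35.134.96.0 - 35.134.127.255) -> R7
More-specific entries that do NOT match:
  35.134.107.4/30 (35.134.107.4 - 35.134.107.7) does not contain 35.134.107.39
  35.134.107.48/29 (35.134.107.48 - 35.134.107.55) does not contain 35.134.107.39
  35.6.107.32/29 (35.6.107.32 - 35.6.107.39) does not contain 35.134.107.39
  43.134.107.32/27 (43.134.107.32 - 43.134.107.63) does not contain 35.134.107.39
  35.134.107.64/26 (35.134.107.64 - 35.134.107.127) does not contain 35.134.107.39
  35.134.107.128/26 (35.134.107.128 - 35.134.107.191) does not contain 35.134.107.39
  35.134.110.0/23 (35.134.110.0 - 35.134.111.255) does not contain 35.134.107.39
  35.134.104.0/23 (35.134.104.0 - 35.134.105.255) does not contain 35.134.107.39
Longest matching prefix is /19 -> next hop R7.

R7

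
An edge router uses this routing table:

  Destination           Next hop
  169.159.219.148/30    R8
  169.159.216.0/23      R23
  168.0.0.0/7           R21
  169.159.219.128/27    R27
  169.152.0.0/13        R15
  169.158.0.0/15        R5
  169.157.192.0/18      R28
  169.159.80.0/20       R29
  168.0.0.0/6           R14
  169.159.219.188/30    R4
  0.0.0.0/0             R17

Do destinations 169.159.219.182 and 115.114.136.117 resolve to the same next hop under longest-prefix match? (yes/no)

no

169.159.219.182: longest match 169.158.0.0/15 -> R5
115.114.136.117: longest match 0.0.0.0/0 -> R17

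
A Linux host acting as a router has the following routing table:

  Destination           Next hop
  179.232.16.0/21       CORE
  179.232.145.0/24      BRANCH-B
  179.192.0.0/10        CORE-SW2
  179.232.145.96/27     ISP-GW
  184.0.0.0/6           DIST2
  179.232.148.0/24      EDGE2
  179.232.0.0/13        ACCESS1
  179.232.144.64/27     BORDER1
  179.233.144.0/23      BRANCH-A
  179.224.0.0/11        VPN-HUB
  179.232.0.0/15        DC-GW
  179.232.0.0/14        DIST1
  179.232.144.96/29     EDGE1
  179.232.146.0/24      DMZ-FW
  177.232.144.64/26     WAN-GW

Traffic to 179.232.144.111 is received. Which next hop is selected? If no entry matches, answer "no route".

DC-GW

Routes whose prefix contains 179.232.144.111:
  179.192.0.0/10 (179.192.0.0 - 179.255.255.255) -> CORE-SW2
  179.224.0.0/11 (179.224.0.0 - 179.255.255.255) -> VPN-HUB
  179.232.0.0/13 (179.232.0.0 - 179.239.255.255) -> ACCESS1
  179.232.0.0/14 (179.232.0.0 - 179.235.255.255) -> DIST1
  179.232.0.0/15 (179.232.0.0 - 179.233.255.255) -> DC-GW
More-specific entries that do NOT match:
  179.232.144.96/29 (179.232.144.96 - 179.232.144.103) does not contain 179.232.144.111
  179.232.145.96/27 (179.232.145.96 - 179.232.145.127) does not contain 179.232.144.111
  179.232.144.64/27 (179.232.144.64 - 179.232.144.95) does not contain 179.232.144.111
  177.232.144.64/26 (177.232.144.64 - 177.232.144.127) does not contain 179.232.144.111
  179.232.145.0/24 (179.232.145.0 - 179.232.145.255) does not contain 179.232.144.111
  179.232.148.0/24 (179.232.148.0 - 179.232.148.255) does not contain 179.232.144.111
  179.232.146.0/24 (179.232.146.0 - 179.232.146.255) does not contain 179.232.144.111
  179.233.144.0/23 (179.233.144.0 - 179.233.145.255) does not contain 179.232.144.111
  179.232.16.0/21 (179.232.16.0 - 179.232.23.255) does not contain 179.232.144.111
Longest matching prefix is /15 -> next hop DC-GW.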